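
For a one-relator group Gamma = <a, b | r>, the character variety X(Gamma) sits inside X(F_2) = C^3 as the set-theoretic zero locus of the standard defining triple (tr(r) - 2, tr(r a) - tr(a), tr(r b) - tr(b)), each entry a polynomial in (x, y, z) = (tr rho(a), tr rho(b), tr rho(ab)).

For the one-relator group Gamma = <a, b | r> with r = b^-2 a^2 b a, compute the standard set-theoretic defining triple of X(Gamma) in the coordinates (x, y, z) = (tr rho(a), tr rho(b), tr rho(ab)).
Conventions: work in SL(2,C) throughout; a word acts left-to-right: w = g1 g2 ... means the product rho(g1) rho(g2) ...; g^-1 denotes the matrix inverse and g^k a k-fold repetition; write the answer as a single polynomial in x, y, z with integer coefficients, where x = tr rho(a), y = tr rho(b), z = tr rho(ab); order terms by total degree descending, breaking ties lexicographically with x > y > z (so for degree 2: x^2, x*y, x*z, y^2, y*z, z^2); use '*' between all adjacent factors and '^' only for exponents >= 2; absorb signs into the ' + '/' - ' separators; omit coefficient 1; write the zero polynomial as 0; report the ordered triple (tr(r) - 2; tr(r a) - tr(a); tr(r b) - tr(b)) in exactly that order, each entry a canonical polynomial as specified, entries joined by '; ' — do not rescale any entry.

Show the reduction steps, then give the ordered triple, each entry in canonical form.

reduce: trace(b a^2) = trace(a)*trace(b a) - trace(b) = x*z - y
so trace(a^2 b a) = trace(a)*trace(b a^2) - trace(b a) = x^2*z - x*y - z
trace(b a b a) = trace(a b)*trace(a b) - trace(1)   [split at repeated a] = z^2 - 2
trace(b a b) = trace(b)*trace(a b) - trace(a) = y*z - x
so trace(a^2 b a b) = trace(a)*trace(b a b a) - trace(b a b) = x*z^2 - y*z - x
reduce: trace(a^2 b a b^-1) = trace(a^2 b a)*trace(b) - trace(a^2 b a b) = x^2*y*z - x*y^2 - x*z^2 + x
reduce: trace(b^-2 a^2 b a) = trace(a^2 b a b^-1)*trace(b) - trace(a^2 b a) = x^2*y^2*z - x*y^3 - x*y*z^2 - x^2*z + 2*x*y + z
so trace(a^2 b a^2) = trace(a)*trace(b a^3) - trace(b a^2)   [square of a] = x^3*z - x^2*y - 2*x*z + y
so trace(b^2) = trace(b)*trace(b) - trace(1)   [square of b] = y^2 - 2
so trace(b a^2 b) = trace(a)*trace(b^2 a) - trace(b^2)   [square of a] = x*y*z - x^2 - y^2 + 2
so trace(a^2 b a^2 b) = trace(a)*trace(b a^2 b a) - trace(b a^2 b)   [square of a] = x^2*z^2 - 2*x*y*z + y^2 - 2
trace(b^-1 a^2 b a^2) = trace(a^2 b a^2)*trace(b) - trace(a^2 b a^2 b)   [inverse elimination on b] = x^3*y*z - x^2*y^2 - x^2*z^2 + 2
so trace(b^-2 a^2 b a^2) = trace(b^-1 a^2 b a^2)*trace(b) - trace(b^-1 a^2 b a^2 b)   [inverse elimination on b] = x^3*y^2*z - x^2*y^3 - x^2*y*z^2 - x^3*z + x^2*y + 2*x*z + y
assemble the triple (trace(r) - 2; trace(r a) - x; trace(r b) - y)

x^2*y^2*z - x*y^3 - x*y*z^2 - x^2*z + 2*x*y + z - 2; x^3*y^2*z - x^2*y^3 - x^2*y*z^2 - x^3*z + x^2*y + 2*x*z - x + y; x^2*y*z - x*y^2 - x*z^2 + x - y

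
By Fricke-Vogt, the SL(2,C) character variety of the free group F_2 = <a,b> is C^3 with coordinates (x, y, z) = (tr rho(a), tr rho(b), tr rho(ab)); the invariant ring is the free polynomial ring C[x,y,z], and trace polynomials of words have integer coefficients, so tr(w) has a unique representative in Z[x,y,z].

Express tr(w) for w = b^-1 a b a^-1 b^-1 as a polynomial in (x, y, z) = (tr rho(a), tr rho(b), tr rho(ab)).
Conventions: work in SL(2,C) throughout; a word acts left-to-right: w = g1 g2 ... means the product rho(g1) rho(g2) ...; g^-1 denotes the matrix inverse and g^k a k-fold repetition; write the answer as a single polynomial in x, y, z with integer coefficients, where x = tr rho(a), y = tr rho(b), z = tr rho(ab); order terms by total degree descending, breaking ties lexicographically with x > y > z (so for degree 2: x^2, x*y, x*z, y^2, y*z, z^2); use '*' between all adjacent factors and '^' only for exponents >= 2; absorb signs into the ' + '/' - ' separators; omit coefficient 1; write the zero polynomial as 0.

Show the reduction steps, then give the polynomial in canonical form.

-x*y^2*z + x^2*y + y^3 + y*z^2 - 3*y

trace(b^-1 a) = trace(a) * trace(b) - trace(a b) = x*y - z
next, trace(a b a) = trace(a) * trace(b a) - trace(b) = x*z - y
next, trace(a b a b) = trace(b a) * trace(b a) - trace(1)   [split at repeated b] = z^2 - 2
trace(b^-1 a b a) = trace(a b a) * trace(b) - trace(a b a b) = x*y*z - y^2 - z^2 + 2
trace(b^-2 a b a) = trace(b^-1 a b a) * trace(b) - trace(b^-1 a b a b) = x*y^2*z - y^3 - y*z^2 - x*z + 3*y
trace(b^-1 a b a^-1 b^-1) = trace(b^-2 a b) * trace(a) - trace(b^-2 a b a) = -x*y^2*z + x^2*y + y^3 + y*z^2 - 3*y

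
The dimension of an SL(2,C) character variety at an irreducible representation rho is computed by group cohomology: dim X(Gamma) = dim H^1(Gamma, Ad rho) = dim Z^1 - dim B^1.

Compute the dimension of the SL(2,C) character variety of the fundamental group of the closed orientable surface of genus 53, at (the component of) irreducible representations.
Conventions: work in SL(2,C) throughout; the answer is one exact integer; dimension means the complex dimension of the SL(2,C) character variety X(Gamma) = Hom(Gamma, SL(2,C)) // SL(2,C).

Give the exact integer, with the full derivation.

Gamma = pi_1(Sigma_53) = < a_1, b_1, ..., a_53, b_53 | prod [a_i, b_i] > has 2g = 106 generators and 1 relator.
A cocycle assigns one sl_2 vector per generator subject to the relator condition d_2(z) = 0: dim of the unconstrained space is 3*2g = 318.
H^2 = coker(d_2) is dual to H^0 = 0 at irreducible rho (Poincare duality), so d_2 is onto: dim Z^1 = 315.
As always at irreducible rho, dim B^1 = 3.
dim H^1 = 315 - 3 = 312 = dim X.

312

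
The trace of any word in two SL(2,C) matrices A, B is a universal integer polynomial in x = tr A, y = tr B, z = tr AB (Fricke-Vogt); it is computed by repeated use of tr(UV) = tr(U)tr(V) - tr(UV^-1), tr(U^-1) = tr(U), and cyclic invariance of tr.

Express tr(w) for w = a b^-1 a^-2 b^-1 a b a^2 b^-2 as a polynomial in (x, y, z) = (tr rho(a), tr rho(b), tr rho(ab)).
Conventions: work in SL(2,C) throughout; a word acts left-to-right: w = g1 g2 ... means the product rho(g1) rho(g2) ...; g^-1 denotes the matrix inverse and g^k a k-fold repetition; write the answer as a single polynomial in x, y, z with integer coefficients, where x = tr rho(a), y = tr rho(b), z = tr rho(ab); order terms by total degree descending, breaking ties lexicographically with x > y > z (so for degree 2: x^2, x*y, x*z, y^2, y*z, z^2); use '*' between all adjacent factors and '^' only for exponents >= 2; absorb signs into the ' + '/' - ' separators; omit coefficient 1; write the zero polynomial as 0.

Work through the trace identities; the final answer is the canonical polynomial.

x^4*y^3*z^2 - x^5*y^2*z - 2*x^3*y^4*z - 2*x^3*y^2*z^3 + x^4*y^3 + x^2*y^5 + 3*x^2*y^3*z^2 + x^2*y*z^4 + x^5*z + 5*x^3*y^2*z + x^3*z^3 - x*y^4*z - x*y^2*z^3 - x^4*y - 4*x^2*y^3 - 4*x^2*y*z^2 - 5*x^3*z + x*y^2*z - x*z^3 + 3*x^2*y + y*z^2 + 5*x*z - y

trace(a^2) = trace(a)*trace(a) - trace(1)   [square of a] = x^2 - 2
trace(a^2 b) = trace(a)*trace(b a) - trace(b)   [square of a] = x*z - y
trace(b^2 a^2) = trace(b)*trace(a^2 b) - trace(a^2)   [square of b] = x*y*z - x^2 - y^2 + 2
trace(b^2 a) = trace(b)*trace(a b) - trace(a)   [square of b] = y*z - x
trace(b a^3 b) = trace(a)*trace(b^2 a^2) - trace(b^2 a)   [square of a] = x^2*y*z - x^3 - x*y^2 - y*z + 3*x
trace(b a b a) = trace(a b)*trace(a b) - trace(1)   [split at a repeated a] = z^2 - 2
trace(b a b a^2) = trace(a)*trace(b a b a) - trace(b a b)   [square of a] = x*z^2 - y*z - x
trace(b a^3 b a) = trace(a)*trace(b a b a^2) - trace(b a b a)   [square of a] = x^2*z^2 - x*y*z - x^2 - z^2 + 2
trace(a b a^-1 b a^2) = trace(b a^3 b)*trace(a) - trace(b a^3 b a)   [inverse elimination on a] = x^3*y*z - x^4 - x^2*y^2 - x^2*z^2 + 4*x^2 + z^2 - 2
trace(a^2 b a) = trace(a)*trace(a b a) - trace(a b)   [square of a] = x^2*z - x*y - z
trace(b a^2 b a b) = trace(b)*trace(a^2 b a b) - trace(a^2 b a)   [square of b] = x*y*z^2 - x^2*z - y^2*z + z
trace(b a b a b a) = trace(a b)*trace(a b a b) - trace(a^-1 b^-1)   [split at a repeated a] = z^3 - 3*z
trace(b a b a b) = trace(b)*trace(a b a b) - trace(a b a)   [square of b] = y*z^2 - x*z - y
trace(b a^2 b a b a) = trace(a)*trace(b a b a b a) - trace(b a b a b)   [square of a] = x*z^3 - y*z^2 - 2*x*z + y
trace(a b a^-1 b a^2 b) = trace(b a^2 b a b)*trace(a) - trace(b a^2 b a b a)   [inverse elimination on a] = x^2*y*z^2 - x^3*z - x*y^2*z - x*z^3 + y*z^2 + 3*x*z - y
trace(a^-1 b a^2 b^-1 a b) = trace(a b a^-1 b a^2)*trace(b) - trace(a b a^-1 b a^2 b)   [inverse elimination on b] = x^3*y^2*z - x^4*y - x^2*y^3 - 2*x^2*y*z^2 + x^3*z + x*y^2*z + x*z^3 + 4*x^2*y - 3*x*z - y
trace(a b^-1 a^-1 b a^2 b^-1) = trace(a^-1 b a^2 b^-1 a)*trace(b) - trace(a^-1 b a^2 b^-1 a b)   [inverse elimination on b] = -x^3*y^2*z + x^4*y + x^2*y^3 + 2*x^2*y*z^2 - x^3*z - x*y^2*z - x*z^3 - 3*x^2*y + 3*x*z - y
trace(a b^-1 a^-1 b a^2) = trace(a^-1 b a^3)*trace(b) - trace(a^-1 b a^3 b)   [inverse elimination on b] = -x^3*y*z + x^4 + x^2*y^2 + x^2*z^2 + x*y*z - 4*x^2 - y^2 - z^2 + 2
trace(b a^2 b^-2 a b^-1 a^-1) = trace(a b^-1 a^-1 b a^2 b^-1)*trace(b) - trace(a b^-1 a^-1 b a^2)   [inverse elimination on b] = -x^3*y^3*z + x^4*y^2 + x^2*y^4 + 2*x^2*y^2*z^2 - x*y^3*z - x*y*z^3 - x^4 - 4*x^2*y^2 - x^2*z^2 + 2*x*y*z + 4*x^2 + z^2 - 2
trace(a^2 b a^2) = trace(a)*trace(b a^3) - trace(b a^2)   [square of a] = x^3*z - x^2*y - 2*x*z + y
trace(a^2 b a^2 b) = trace(a)*trace(b a^2 b a) - trace(b a^2 b)   [square of a] = x^2*z^2 - 2*x*y*z + y^2 - 2
trace(a b a^2 b^-1 a) = trace(a^2 b a^2)*trace(b) - trace(a^2 b a^2 b)   [inverse elimination on b] = x^3*y*z - x^2*y^2 - x^2*z^2 + 2
trace(a^2 b a b a^2) = trace(a)*trace(a^2 b a b a) - trace(a^2 b a b)   [square of a] = x^3*z^2 - x^2*y*z - x^3 - 2*x*z^2 + y*z + 3*x
trace(a^2 b a b a^2 b) = trace(a)*trace(b a^2 b a b a) - trace(b a^2 b a b)   [square of a] = x^2*z^3 - 2*x*y*z^2 - x^2*z + y^2*z + x*y - z
trace(a b a b a^2 b^-1 a) = trace(a^2 b a b a^2)*trace(b) - trace(a^2 b a b a^2 b)   [inverse elimination on b] = x^3*y*z^2 - x^2*y^2*z - x^2*z^3 - x^3*y + x^2*z + 2*x*y + z
trace(a b a b a b a^2) = trace(a)*trace(a b a b a b a) - trace(a b a b a b)   [square of a] = x^2*z^3 - x*y*z^2 - 2*x^2*z - z^3 + x*y + 3*z
trace(b a b a b a b a) = trace(a b)*trace(a b a b a b) - trace(a^-1 b^-1 a^-1 b^-1)   [split at a repeated a] = z^4 - 4*z^2 + 2
trace(b a b a b a b) = trace(b)*trace(a b a b a b) - trace(a b a b a)   [square of b] = y*z^3 - x*z^2 - 2*y*z + x
trace(a b a b a b a^2 b) = trace(a)*trace(b a b a b a b a) - trace(b a b a b a b)   [square of a] = x*z^4 - y*z^3 - 3*x*z^2 + 2*y*z + x
trace(a b a b a^2 b^-1 a b) = trace(a b a b a b a^2)*trace(b) - trace(a b a b a b a^2 b)   [inverse elimination on b] = x^2*y*z^3 - x*y^2*z^2 - x*z^4 - 2*x^2*y*z + x*y^2 + 3*x*z^2 + y*z - x
trace(b a b a^2 b^-1 a b^-1 a) = trace(a b a b a^2 b^-1 a)*trace(b) - trace(a b a b a^2 b^-1 a b)   [inverse elimination on b] = x^3*y^2*z^2 - x^2*y^3*z - 2*x^2*y*z^3 - x^3*y^2 + x*y^2*z^2 + x*z^4 + 3*x^2*y*z + x*y^2 - 3*x*z^2 + x
trace(b a b a^2 b^-1 a b^-1 a^-1) = trace(b a b a^2 b^-1 a b^-1)*trace(a) - trace(b a b a^2 b^-1 a b^-1 a)   [inverse elimination on a] = -x^3*y^2*z^2 + x^4*y*z + x^2*y^3*z + 2*x^2*y*z^3 - x^3*z^2 - x*y^2*z^2 - x*z^4 - 3*x^2*y*z - x*y^2 + 3*x*z^2 + x
trace(b^-1 a b^-1 a^-2 b a b a^2) = trace(b a b a^2 b^-1 a b^-1 a^-1)*trace(a) - trace(b a b a^2 b^-1 a b^-1)   [inverse elimination on a] = -x^4*y^2*z^2 + x^5*y*z + x^3*y^3*z + 2*x^3*y*z^3 - x^4*z^2 - x^2*y^2*z^2 - x^2*z^4 - 4*x^3*y*z + 4*x^2*z^2 + x^2 - 2
trace(b a b a^3 b) = trace(b)*trace(a b a^3 b) - trace(a b a^3)   [square of b] = x^2*y*z^2 - x^3*z - x*y^2*z - y*z^2 + 2*x*z + y
trace(a^-1 b a b a^3 b) = trace(b a b a^3 b)*trace(a) - trace(b a b a^3 b a)   [inverse elimination on a] = x^3*y*z^2 - x^4*z - x^2*y^2*z - x^2*z^3 + 4*x^2*z + z^3 - 3*z
trace(a^-1 b a b a^3 b^-1) = trace(a^-1 b a b a^3)*trace(b) - trace(a^-1 b a b a^3 b)   [inverse elimination on b] = -x^3*y*z^2 + x^4*z + x^2*y^2*z + x^2*z^3 + x*y*z^2 - 4*x^2*z - y^2*z - z^3 - x*y + 3*z
trace(a b^-1 a^-2 b a b a^2) = trace(a^-1 b a b a^3 b^-1)*trace(a) - trace(a^-1 b a b a^3 b^-1 a)   [inverse elimination on a] = -x^4*y*z^2 + x^5*z + x^3*y^2*z + x^3*z^3 + x^2*y*z^2 - 5*x^3*z - x*y^2*z - x*z^3 + 5*x*z - y
trace(a b a^2 b^-2 a b^-1 a^-2 b) = trace(b^-1 a b^-1 a^-2 b a b a^2)*trace(b) - trace(b^-1 a b^-1 a^-2 b a b a^2 b)   [inverse elimination on b] = -x^4*y^3*z^2 + x^5*y^2*z + x^3*y^4*z + 2*x^3*y^2*z^3 - x^2*y^3*z^2 - x^2*y*z^4 - x^5*z - 5*x^3*y^2*z - x^3*z^3 + 3*x^2*y*z^2 + 5*x^3*z + x*y^2*z + x*z^3 + x^2*y - 5*x*z - y
trace(a b^-1 a^-2 b^-1 a b a^2 b^-2) = trace(a b a^2 b^-2 a b^-1 a^-2)*trace(b) - trace(a b a^2 b^-2 a b^-1 a^-2 b)   [inverse elimination on b] = x^4*y^3*z^2 - x^5*y^2*z - 2*x^3*y^4*z - 2*x^3*y^2*z^3 + x^4*y^3 + x^2*y^5 + 3*x^2*y^3*z^2 + x^2*y*z^4 + x^5*z + 5*x^3*y^2*z + x^3*z^3 - x*y^4*z - x*y^2*z^3 - x^4*y - 4*x^2*y^3 - 4*x^2*y*z^2 - 5*x^3*z + x*y^2*z - x*z^3 + 3*x^2*y + y*z^2 + 5*x*z - y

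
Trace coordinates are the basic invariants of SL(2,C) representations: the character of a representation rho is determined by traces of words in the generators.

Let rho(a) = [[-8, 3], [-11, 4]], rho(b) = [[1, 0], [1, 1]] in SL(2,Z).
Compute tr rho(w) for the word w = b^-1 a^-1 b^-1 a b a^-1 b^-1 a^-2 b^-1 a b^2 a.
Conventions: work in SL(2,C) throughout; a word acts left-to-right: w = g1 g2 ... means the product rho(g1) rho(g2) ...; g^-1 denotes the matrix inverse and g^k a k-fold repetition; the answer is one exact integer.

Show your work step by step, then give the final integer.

rho(b^-1) = [[1, 0], [-1, 1]]
... * rho(a^-1) = [[4, -3], [11, -8]]  ->  [[4, -3], [7, -5]]
... * rho(b^-1) = [[1, 0], [-1, 1]]  ->  [[7, -3], [12, -5]]
... * rho(a) = [[-8, 3], [-11, 4]]  ->  [[-23, 9], [-41, 16]]
... * rho(b) = [[1, 0], [1, 1]]  ->  [[-14, 9], [-25, 16]]
... * rho(a^-1) = [[4, -3], [11, -8]]  ->  [[43, -30], [76, -53]]
... * rho(b^-1) = [[1, 0], [-1, 1]]  ->  [[73, -30], [129, -53]]
... * rho(a^-1) = [[4, -3], [11, -8]]  ->  [[-38, 21], [-67, 37]]
... * rho(a^-1) = [[4, -3], [11, -8]]  ->  [[79, -54], [139, -95]]
... * rho(b^-1) = [[1, 0], [-1, 1]]  ->  [[133, -54], [234, -95]]
... * rho(a) = [[-8, 3], [-11, 4]]  ->  [[-470, 183], [-827, 322]]
... * rho(b) = [[1, 0], [1, 1]]  ->  [[-287, 183], [-505, 322]]
... * rho(b) = [[1, 0], [1, 1]]  ->  [[-104, 183], [-183, 322]]
... * rho(a) = [[-8, 3], [-11, 4]]  ->  [[-1181, 420], [-2078, 739]]
tr = -1181 + 739 = -442

-442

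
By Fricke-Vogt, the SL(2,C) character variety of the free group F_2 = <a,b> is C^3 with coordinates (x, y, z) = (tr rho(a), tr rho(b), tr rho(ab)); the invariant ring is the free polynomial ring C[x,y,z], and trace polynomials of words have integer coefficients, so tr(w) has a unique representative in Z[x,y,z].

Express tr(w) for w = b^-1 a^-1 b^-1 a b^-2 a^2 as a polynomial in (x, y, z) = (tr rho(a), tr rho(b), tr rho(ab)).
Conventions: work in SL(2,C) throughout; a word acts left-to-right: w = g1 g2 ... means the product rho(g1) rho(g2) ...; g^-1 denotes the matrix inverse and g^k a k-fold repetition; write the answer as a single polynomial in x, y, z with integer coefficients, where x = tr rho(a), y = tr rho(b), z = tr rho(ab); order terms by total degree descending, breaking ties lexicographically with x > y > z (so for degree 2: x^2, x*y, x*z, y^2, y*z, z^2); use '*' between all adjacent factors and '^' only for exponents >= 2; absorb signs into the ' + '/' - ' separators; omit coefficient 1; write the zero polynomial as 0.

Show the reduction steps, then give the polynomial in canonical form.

trace(a^2) = trace(a) trace(a) - trace(1)  (reduce the a square) = x^2 - 2
trace(a^3) = trace(a) trace(a^2) - trace(a)  (reduce the a square) = x^3 - 3*x
trace(b a^2) = trace(a) trace(b a) - trace(b)  (reduce the a square) = x*z - y
trace(a^3 b) = trace(a) trace(b a^2) - trace(b a)  (reduce the a square) = x^2*z - x*y - z
trace(a b^-1 a^2) = trace(a^3) trace(b) - trace(a^3 b)  (eliminate b^-1) = x^3*y - x^2*z - 2*x*y + z
trace(b a b a) = trace(b a) trace(b a) - trace(1)  (split on b) = z^2 - 2
trace(b a b) = trace(b) trace(a b) - trace(a)  (reduce the b square) = y*z - x
trace(a^2 b a b) = trace(a) trace(b a b a) - trace(b a b)  (reduce the a square) = x*z^2 - y*z - x
trace(a b^-1 a^2 b) = trace(a^2 b a) trace(b) - trace(a^2 b a b)  (eliminate b^-1) = x^2*y*z - x*y^2 - x*z^2 + x
trace(a b^-1 a^2 b^-1) = trace(a b^-1 a^2) trace(b) - trace(a b^-1 a^2 b)  (eliminate b^-1) = x^3*y^2 - 2*x^2*y*z - x*y^2 + x*z^2 + y*z - x
trace(a^2 b^-2 a b^-1) = trace(a b^-1 a^2 b^-1) trace(b) - trace(a b^-1 a^2)  (eliminate b^-1) = x^3*y^3 - 2*x^2*y^2*z - x^3*y - x*y^3 + x*y*z^2 + x^2*z + y^2*z + x*y - z
trace(a^2 b^-2 a) = trace(a^3 b^-1) trace(b) - trace(a^3)  (eliminate b^-1) = x^3*y^2 - x^2*y*z - x^3 - 2*x*y^2 + y*z + 3*x
trace(b^-1 a b^-2 a^2 b^-1) = trace(a^2 b^-2 a b^-1) trace(b) - trace(a^2 b^-2 a)  (eliminate b^-1) = x^3*y^4 - 2*x^2*y^3*z - 2*x^3*y^2 - x*y^4 + x*y^2*z^2 + 2*x^2*y*z + y^3*z + x^3 + 3*x*y^2 - 2*y*z - 3*x
trace(a^4) = trace(a) trace(a^3) - trace(a^2)  (reduce the a square) = x^4 - 4*x^2 + 2
trace(a^4 b) = trace(a) trace(b a^3) - trace(b a^2)  (reduce the a square) = x^3*z - x^2*y - 2*x*z + y
trace(a b^-1 a^3) = trace(a^4) trace(b) - trace(a^4 b)  (eliminate b^-1) = x^4*y - x^3*z - 3*x^2*y + 2*x*z + y
trace(a^3 b a b) = trace(a) trace(a b a b a) - trace(a b a b)  (reduce the a square) = x^2*z^2 - x*y*z - x^2 - z^2 + 2
trace(a b^-1 a^3 b) = trace(a^3 b a) trace(b) - trace(a^3 b a b)  (eliminate b^-1) = x^3*y*z - x^2*y^2 - x^2*z^2 - x*y*z + x^2 + y^2 + z^2 - 2
trace(a^3 b^-1 a b^-1) = trace(a b^-1 a^3) trace(b) - trace(a b^-1 a^3 b)  (eliminate b^-1) = x^4*y^2 - 2*x^3*y*z - 2*x^2*y^2 + x^2*z^2 + 3*x*y*z - x^2 - z^2 + 2
trace(a b^-1 a b^-2 a^2) = trace(a^3 b^-1 a b^-1) trace(b) - trace(a^3 b^-1 a)  (eliminate b^-1) = x^4*y^3 - 2*x^3*y^2*z - x^4*y - 2*x^2*y^3 + x^2*y*z^2 + x^3*z + 3*x*y^2*z + 2*x^2*y - y*z^2 - 2*x*z + y
trace(b^2) = trace(b) trace(b) - trace(1)  (reduce the b square) = y^2 - 2
trace(b a^2 b) = trace(a) trace(b^2 a) - trace(b^2)  (reduce the a square) = x*y*z - x^2 - y^2 + 2
trace(a^2 b a^2 b) = trace(a) trace(b a^2 b a) - trace(b a^2 b)  (reduce the a square) = x^2*z^2 - 2*x*y*z + y^2 - 2
trace(b^-1 a^2 b a^2) = trace(a^2 b a^2) trace(b) - trace(a^2 b a^2 b)  (eliminate b^-1) = x^3*y*z - x^2*y^2 - x^2*z^2 + 2
trace(a b^-2 a^2 b a) = trace(b^-1 a^2 b a^2) trace(b) - trace(b^-1 a^2 b a^2 b)  (eliminate b^-1) = x^3*y^2*z - x^2*y^3 - x^2*y*z^2 - x^3*z + x^2*y + 2*x*z + y
trace(b a b a b a) = trace(b a) trace(b a b a) - trace(b^-1 a^-1)  (split on b) = z^3 - 3*z
trace(b a b a b) = trace(b) trace(a b a b) - trace(a b a)  (reduce the b square) = y*z^2 - x*z - y
trace(a^2 b a b a b) = trace(a) trace(b a b a b a) - trace(b a b a b)  (reduce the a square) = x*z^3 - y*z^2 - 2*x*z + y
trace(b^-1 a^2 b a b a) = trace(a^2 b a b a) trace(b) - trace(a^2 b a b a b)  (eliminate b^-1) = x^2*y*z^2 - x*y^2*z - x*z^3 - x^2*y + 2*x*z + y
trace(a b^-2 a^2 b a b) = trace(b^-1 a^2 b a b a) trace(b) - trace(b^-1 a^2 b a b a b)  (eliminate b^-1) = x^2*y^2*z^2 - x*y^3*z - x*y*z^3 - x^2*y^2 - x^2*z^2 + 3*x*y*z + x^2 + y^2 + z^2 - 2
trace(a b^-1 a b^-2 a^2 b) = trace(a b^-2 a^2 b a) trace(b) - trace(a b^-2 a^2 b a b)  (eliminate b^-1) = x^3*y^3*z - x^2*y^4 - 2*x^2*y^2*z^2 - x^3*y*z + x*y^3*z + x*y*z^3 + 2*x^2*y^2 + x^2*z^2 - x*y*z - x^2 - z^2 + 2
trace(b^-1 a b^-2 a^2 b^-1 a) = trace(a b^-1 a b^-2 a^2) trace(b) - trace(a b^-1 a b^-2 a^2 b)  (eliminate b^-1) = x^4*y^4 - 3*x^3*y^3*z - x^4*y^2 - x^2*y^4 + 3*x^2*y^2*z^2 + 2*x^3*y*z + 2*x*y^3*z - x*y*z^3 - x^2*z^2 - y^2*z^2 - x*y*z + x^2 + y^2 + z^2 - 2
trace(b^-1 a^-1 b^-1 a b^-2 a^2) = trace(b^-1 a b^-2 a^2 b^-1) trace(a) - trace(b^-1 a b^-2 a^2 b^-1 a)  (eliminate a^-1) = x^3*y^3*z - x^4*y^2 - 2*x^2*y^2*z^2 - x*y^3*z + x*y*z^3 + x^4 + 3*x^2*y^2 + x^2*z^2 + y^2*z^2 - x*y*z - 4*x^2 - y^2 - z^2 + 2

x^3*y^3*z - x^4*y^2 - 2*x^2*y^2*z^2 - x*y^3*z + x*y*z^3 + x^4 + 3*x^2*y^2 + x^2*z^2 + y^2*z^2 - x*y*z - 4*x^2 - y^2 - z^2 + 2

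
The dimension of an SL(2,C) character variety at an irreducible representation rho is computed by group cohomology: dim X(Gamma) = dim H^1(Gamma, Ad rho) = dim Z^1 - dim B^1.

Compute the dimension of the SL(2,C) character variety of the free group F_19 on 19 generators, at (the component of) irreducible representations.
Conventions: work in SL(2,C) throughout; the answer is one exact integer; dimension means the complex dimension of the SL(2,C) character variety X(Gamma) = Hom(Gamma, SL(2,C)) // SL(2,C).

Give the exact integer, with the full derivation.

54

The free group F_19: 19 generators, no relators.
So Z^1 = (sl_2)^19 in full: dim Z^1 = 57.
At an irreducible rho the centralizer of the image in sl_2 is 0, so the coboundary map sl_2 -> Z^1 is injective: dim B^1 = 3.
Therefore dim X = 57 - 3 = 54.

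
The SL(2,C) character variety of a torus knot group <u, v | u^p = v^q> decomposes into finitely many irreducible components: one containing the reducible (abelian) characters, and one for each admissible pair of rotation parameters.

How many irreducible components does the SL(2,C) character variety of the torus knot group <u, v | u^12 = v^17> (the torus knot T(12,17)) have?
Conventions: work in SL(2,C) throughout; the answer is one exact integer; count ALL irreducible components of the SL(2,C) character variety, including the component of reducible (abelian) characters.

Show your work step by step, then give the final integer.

Gamma = < u, v | u^12 = v^17 > (torus knot T(12,17)); the central element u^12 = v^17 acts as +I or -I in any irreducible SL(2,C) representation.
So on each irreducible component the traces are pinned: tr(u) = 2*cos(pi*alpha/12) with 1 <= alpha <= 11, tr(v) = 2*cos(pi*beta/17) with 1 <= beta <= 16.
Consistency of u^12 = (-1)^alpha I with v^17 = (-1)^beta I forces alpha = beta (mod 2).
Enumerate parity-matched pairs: 6*8 odd-odd plus 5*8 even-even gives 88.
Total: 88 irreducible-character components + 1 reducible (abelian) component = 89.

89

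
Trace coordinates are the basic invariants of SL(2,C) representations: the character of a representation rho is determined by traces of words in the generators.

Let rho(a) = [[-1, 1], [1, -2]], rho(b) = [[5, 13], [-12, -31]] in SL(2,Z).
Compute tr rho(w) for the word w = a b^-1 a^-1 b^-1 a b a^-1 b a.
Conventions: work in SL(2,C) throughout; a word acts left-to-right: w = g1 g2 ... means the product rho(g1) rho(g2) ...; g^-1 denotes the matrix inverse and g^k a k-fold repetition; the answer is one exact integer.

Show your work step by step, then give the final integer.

-1655427

rho(a) = [[-1, 1], [1, -2]]
... * rho(b^-1) = [[-31, -13], [12, 5]]  ->  [[43, 18], [-55, -23]]
... * rho(a^-1) = [[-2, -1], [-1, -1]]  ->  [[-104, -61], [133, 78]]
... * rho(b^-1) = [[-31, -13], [12, 5]]  ->  [[2492, 1047], [-3187, -1339]]
... * rho(a) = [[-1, 1], [1, -2]]  ->  [[-1445, 398], [1848, -509]]
... * rho(b) = [[5, 13], [-12, -31]]  ->  [[-12001, -31123], [15348, 39803]]
... * rho(a^-1) = [[-2, -1], [-1, -1]]  ->  [[55125, 43124], [-70499, -55151]]
... * rho(b) = [[5, 13], [-12, -31]]  ->  [[-241863, -620219], [309317, 793194]]
... * rho(a) = [[-1, 1], [1, -2]]  ->  [[-378356, 998575], [483877, -1277071]]
tr = -378356 + -1277071 = -1655427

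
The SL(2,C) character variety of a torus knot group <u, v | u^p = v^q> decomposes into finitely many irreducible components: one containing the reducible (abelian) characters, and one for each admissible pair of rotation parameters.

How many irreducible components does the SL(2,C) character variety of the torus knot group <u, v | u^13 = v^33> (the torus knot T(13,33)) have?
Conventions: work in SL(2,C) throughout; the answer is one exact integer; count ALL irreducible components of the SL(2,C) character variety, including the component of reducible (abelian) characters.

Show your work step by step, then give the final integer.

193

For T(13,33): irreducibility forces the central element u^13 = v^33 to one of +I, -I.
On an irreducible component, tr(u) is locked at 2*cos(pi*alpha/13) for some alpha in 1..12, and tr(v) at 2*cos(pi*beta/33) for some beta in 1..32.
The two central values (-1)^alpha I and (-1)^beta I must be the same matrix, so alpha and beta share a parity.
count pairs: odd alpha (6 choices) x odd beta (16), plus even alpha (6) x even beta (16): 6*16 + 6*16 = 192.
That is 192 components of irreducible characters, and with the reducible (abelian) component the total is 193.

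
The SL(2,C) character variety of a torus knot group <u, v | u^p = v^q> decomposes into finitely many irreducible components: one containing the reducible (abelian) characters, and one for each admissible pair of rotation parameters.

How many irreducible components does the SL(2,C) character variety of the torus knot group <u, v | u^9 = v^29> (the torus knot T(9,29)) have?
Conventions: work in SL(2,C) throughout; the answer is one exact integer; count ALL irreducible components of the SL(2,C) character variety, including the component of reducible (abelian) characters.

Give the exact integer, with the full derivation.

113

Gamma = < u, v | u^9 = v^29 > (torus knot T(9,29)); the central element u^9 = v^29 acts as +I or -I in any irreducible SL(2,C) representation.
On an irreducible component, tr(u) is locked at 2*cos(pi*alpha/9) for some alpha in 1..8, and tr(v) at 2*cos(pi*beta/29) for some beta in 1..28.
Consistency of u^9 = (-1)^alpha I with v^29 = (-1)^beta I forces alpha = beta (mod 2).
Enumerate parity-matched pairs: 4*14 odd-odd plus 4*14 even-even gives 112.
That is 112 components of irreducible characters, and with the reducible (abelian) component the total is 113.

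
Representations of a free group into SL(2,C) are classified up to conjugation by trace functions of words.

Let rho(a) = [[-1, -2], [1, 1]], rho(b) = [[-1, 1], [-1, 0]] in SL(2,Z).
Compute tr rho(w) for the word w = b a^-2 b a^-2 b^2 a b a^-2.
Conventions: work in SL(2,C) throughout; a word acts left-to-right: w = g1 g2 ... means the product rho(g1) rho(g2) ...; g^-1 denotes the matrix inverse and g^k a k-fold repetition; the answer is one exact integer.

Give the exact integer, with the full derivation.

4

rho(b) = [[-1, 1], [-1, 0]]
... * rho(a^-1) = [[1, 2], [-1, -1]]  ->  [[-2, -3], [-1, -2]]
... * rho(a^-1) = [[1, 2], [-1, -1]]  ->  [[1, -1], [1, 0]]
... * rho(b) = [[-1, 1], [-1, 0]]  ->  [[0, 1], [-1, 1]]
... * rho(a^-1) = [[1, 2], [-1, -1]]  ->  [[-1, -1], [-2, -3]]
... * rho(a^-1) = [[1, 2], [-1, -1]]  ->  [[0, -1], [1, -1]]
... * rho(b) = [[-1, 1], [-1, 0]]  ->  [[1, 0], [0, 1]]
... * rho(b) = [[-1, 1], [-1, 0]]  ->  [[-1, 1], [-1, 0]]
... * rho(a) = [[-1, -2], [1, 1]]  ->  [[2, 3], [1, 2]]
... * rho(b) = [[-1, 1], [-1, 0]]  ->  [[-5, 2], [-3, 1]]
... * rho(a^-1) = [[1, 2], [-1, -1]]  ->  [[-7, -12], [-4, -7]]
... * rho(a^-1) = [[1, 2], [-1, -1]]  ->  [[5, -2], [3, -1]]
tr = 5 + -1 = 4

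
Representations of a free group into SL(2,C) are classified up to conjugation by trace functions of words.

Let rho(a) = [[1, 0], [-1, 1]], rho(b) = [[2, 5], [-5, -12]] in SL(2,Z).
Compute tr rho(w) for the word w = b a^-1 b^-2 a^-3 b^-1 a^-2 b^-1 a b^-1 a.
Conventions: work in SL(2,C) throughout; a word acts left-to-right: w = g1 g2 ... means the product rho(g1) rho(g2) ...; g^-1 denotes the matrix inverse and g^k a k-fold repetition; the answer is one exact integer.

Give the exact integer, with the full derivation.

651627

rho(b) = [[2, 5], [-5, -12]]
... * rho(a^-1) = [[1, 0], [1, 1]]  ->  [[7, 5], [-17, -12]]
... * rho(b^-1) = [[-12, -5], [5, 2]]  ->  [[-59, -25], [144, 61]]
... * rho(b^-1) = [[-12, -5], [5, 2]]  ->  [[583, 245], [-1423, -598]]
... * rho(a^-1) = [[1, 0], [1, 1]]  ->  [[828, 245], [-2021, -598]]
... * rho(a^-1) = [[1, 0], [1, 1]]  ->  [[1073, 245], [-2619, -598]]
... * rho(a^-1) = [[1, 0], [1, 1]]  ->  [[1318, 245], [-3217, -598]]
... * rho(b^-1) = [[-12, -5], [5, 2]]  ->  [[-14591, -6100], [35614, 14889]]
... * rho(a^-1) = [[1, 0], [1, 1]]  ->  [[-20691, -6100], [50503, 14889]]
... * rho(a^-1) = [[1, 0], [1, 1]]  ->  [[-26791, -6100], [65392, 14889]]
... * rho(b^-1) = [[-12, -5], [5, 2]]  ->  [[290992, 121755], [-710259, -297182]]
... * rho(a) = [[1, 0], [-1, 1]]  ->  [[169237, 121755], [-413077, -297182]]
... * rho(b^-1) = [[-12, -5], [5, 2]]  ->  [[-1422069, -602675], [3471014, 1471021]]
... * rho(a) = [[1, 0], [-1, 1]]  ->  [[-819394, -602675], [1999993, 1471021]]
tr = -819394 + 1471021 = 651627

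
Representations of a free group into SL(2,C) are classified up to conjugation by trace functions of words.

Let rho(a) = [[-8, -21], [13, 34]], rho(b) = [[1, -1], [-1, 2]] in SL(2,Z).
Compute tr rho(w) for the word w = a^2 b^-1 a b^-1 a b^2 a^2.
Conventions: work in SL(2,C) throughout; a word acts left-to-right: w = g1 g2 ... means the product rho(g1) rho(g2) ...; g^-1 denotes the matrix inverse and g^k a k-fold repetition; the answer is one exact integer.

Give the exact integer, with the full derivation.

305199333

rho(a) = [[-8, -21], [13, 34]]
... * rho(a) = [[-8, -21], [13, 34]]  ->  [[-209, -546], [338, 883]]
... * rho(b^-1) = [[2, 1], [1, 1]]  ->  [[-964, -755], [1559, 1221]]
... * rho(a) = [[-8, -21], [13, 34]]  ->  [[-2103, -5426], [3401, 8775]]
... * rho(b^-1) = [[2, 1], [1, 1]]  ->  [[-9632, -7529], [15577, 12176]]
... * rho(a) = [[-8, -21], [13, 34]]  ->  [[-20821, -53714], [33672, 86867]]
... * rho(b) = [[1, -1], [-1, 2]]  ->  [[32893, -86607], [-53195, 140062]]
... * rho(b) = [[1, -1], [-1, 2]]  ->  [[119500, -206107], [-193257, 333319]]
... * rho(a) = [[-8, -21], [13, 34]]  ->  [[-3635391, -9517138], [5879203, 15391243]]
... * rho(a) = [[-8, -21], [13, 34]]  ->  [[-94639666, -247239481], [153052535, 399838999]]
tr = -94639666 + 399838999 = 305199333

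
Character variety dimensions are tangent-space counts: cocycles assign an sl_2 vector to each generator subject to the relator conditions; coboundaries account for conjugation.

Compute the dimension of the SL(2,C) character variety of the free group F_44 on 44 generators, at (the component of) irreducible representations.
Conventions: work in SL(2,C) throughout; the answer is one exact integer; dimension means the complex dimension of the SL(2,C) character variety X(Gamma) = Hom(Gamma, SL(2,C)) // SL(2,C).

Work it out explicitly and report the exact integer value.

The free group F_44: 44 generators, no relators.
A cocycle picks one sl_2 vector per generator freely, giving dim Z^1 = 3*44 = 132.
Irreducibility makes the coboundary map sl_2 -> Z^1 injective (trivial centralizer), so dim B^1 = 3.
dim X = dim H^1 = dim Z^1 - dim B^1 = 132 - 3 = 129.

129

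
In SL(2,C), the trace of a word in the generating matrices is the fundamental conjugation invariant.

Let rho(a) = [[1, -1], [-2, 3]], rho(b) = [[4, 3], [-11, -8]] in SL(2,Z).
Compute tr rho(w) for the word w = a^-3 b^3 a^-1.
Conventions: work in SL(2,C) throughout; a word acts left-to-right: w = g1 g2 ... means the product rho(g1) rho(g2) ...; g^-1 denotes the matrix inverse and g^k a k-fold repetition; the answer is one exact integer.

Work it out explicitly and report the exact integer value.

rho(a^-1) = [[3, 1], [2, 1]]
... * rho(a^-1) = [[3, 1], [2, 1]]  ->  [[11, 4], [8, 3]]
... * rho(a^-1) = [[3, 1], [2, 1]]  ->  [[41, 15], [30, 11]]
... * rho(b) = [[4, 3], [-11, -8]]  ->  [[-1, 3], [-1, 2]]
... * rho(b) = [[4, 3], [-11, -8]]  ->  [[-37, -27], [-26, -19]]
... * rho(b) = [[4, 3], [-11, -8]]  ->  [[149, 105], [105, 74]]
... * rho(a^-1) = [[3, 1], [2, 1]]  ->  [[657, 254], [463, 179]]
tr = 657 + 179 = 836

836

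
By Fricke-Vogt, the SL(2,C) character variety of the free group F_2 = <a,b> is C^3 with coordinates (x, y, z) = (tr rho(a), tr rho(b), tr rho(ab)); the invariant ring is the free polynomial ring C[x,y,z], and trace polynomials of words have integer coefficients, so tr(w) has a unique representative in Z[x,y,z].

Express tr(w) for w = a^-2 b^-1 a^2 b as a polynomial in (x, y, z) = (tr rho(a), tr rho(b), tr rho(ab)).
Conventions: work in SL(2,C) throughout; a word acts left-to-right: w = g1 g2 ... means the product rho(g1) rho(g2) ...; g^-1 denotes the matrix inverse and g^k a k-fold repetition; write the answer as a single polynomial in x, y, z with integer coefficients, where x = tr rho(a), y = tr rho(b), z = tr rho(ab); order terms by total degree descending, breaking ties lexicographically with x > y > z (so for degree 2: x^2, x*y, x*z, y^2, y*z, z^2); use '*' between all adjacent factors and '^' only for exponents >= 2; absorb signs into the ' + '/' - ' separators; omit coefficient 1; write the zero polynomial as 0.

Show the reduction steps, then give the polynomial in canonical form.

-x^3*y*z + x^4 + x^2*y^2 + x^2*z^2 - 4*x^2 + 2

and trace(a^2) = trace(a)*trace(a) - trace(1)  (reduce the a square) = x^2 - 2
and trace(b a^2) = trace(a)*trace(b a) - trace(b)  (reduce the a square) = x*z - y
trace(a^2 b a) = trace(a)*trace(b a^2) - trace(b a)  (reduce the a square) = x^2*z - x*y - z
trace(b a b a) = trace(a b)*trace(a b) - trace(1)  (split on a) = z^2 - 2
trace(b a b) = trace(b)*trace(a b) - trace(a)  (reduce the b square) = y*z - x
next, trace(a^2 b a b) = trace(a)*trace(b a b a) - trace(b a b)  (reduce the a square) = x*z^2 - y*z - x
trace(b^-1 a^2 b a) = trace(a^2 b a)*trace(b) - trace(a^2 b a b)  (eliminate b^-1) = x^2*y*z - x*y^2 - x*z^2 + x
trace(a^-1 b^-1 a^2 b) = trace(b^-1 a^2 b)*trace(a) - trace(b^-1 a^2 b a)  (eliminate a^-1) = -x^2*y*z + x^3 + x*y^2 + x*z^2 - 3*x
next, trace(a^-2 b^-1 a^2 b) = trace(a^-1 b^-1 a^2 b)*trace(a) - trace(a^-1 b^-1 a^2 b a)  (eliminate a^-1) = -x^3*y*z + x^4 + x^2*y^2 + x^2*z^2 - 4*x^2 + 2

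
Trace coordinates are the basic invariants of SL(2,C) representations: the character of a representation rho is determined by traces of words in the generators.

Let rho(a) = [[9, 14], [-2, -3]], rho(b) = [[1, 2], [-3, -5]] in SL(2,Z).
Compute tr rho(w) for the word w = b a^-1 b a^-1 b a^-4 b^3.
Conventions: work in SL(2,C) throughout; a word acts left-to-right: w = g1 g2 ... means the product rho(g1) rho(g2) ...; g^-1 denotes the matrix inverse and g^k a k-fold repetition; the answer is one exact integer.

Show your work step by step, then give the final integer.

rho(b) = [[1, 2], [-3, -5]]
... * rho(a^-1) = [[-3, -14], [2, 9]]  ->  [[1, 4], [-1, -3]]
... * rho(b) = [[1, 2], [-3, -5]]  ->  [[-11, -18], [8, 13]]
... * rho(a^-1) = [[-3, -14], [2, 9]]  ->  [[-3, -8], [2, 5]]
... * rho(b) = [[1, 2], [-3, -5]]  ->  [[21, 34], [-13, -21]]
... * rho(a^-1) = [[-3, -14], [2, 9]]  ->  [[5, 12], [-3, -7]]
... * rho(a^-1) = [[-3, -14], [2, 9]]  ->  [[9, 38], [-5, -21]]
... * rho(a^-1) = [[-3, -14], [2, 9]]  ->  [[49, 216], [-27, -119]]
... * rho(a^-1) = [[-3, -14], [2, 9]]  ->  [[285, 1258], [-157, -693]]
... * rho(b) = [[1, 2], [-3, -5]]  ->  [[-3489, -5720], [1922, 3151]]
... * rho(b) = [[1, 2], [-3, -5]]  ->  [[13671, 21622], [-7531, -11911]]
... * rho(b) = [[1, 2], [-3, -5]]  ->  [[-51195, -80768], [28202, 44493]]
tr = -51195 + 44493 = -6702

-6702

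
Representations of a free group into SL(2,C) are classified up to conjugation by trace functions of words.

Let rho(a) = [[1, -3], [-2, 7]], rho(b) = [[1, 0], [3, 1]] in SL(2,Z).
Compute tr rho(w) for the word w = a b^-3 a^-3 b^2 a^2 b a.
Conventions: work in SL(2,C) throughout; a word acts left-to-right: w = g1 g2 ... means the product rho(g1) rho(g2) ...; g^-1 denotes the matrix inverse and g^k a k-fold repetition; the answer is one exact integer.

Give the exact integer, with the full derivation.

-2448784

rho(a) = [[1, -3], [-2, 7]]
... * rho(b^-1) = [[1, 0], [-3, 1]]  ->  [[10, -3], [-23, 7]]
... * rho(b^-1) = [[1, 0], [-3, 1]]  ->  [[19, -3], [-44, 7]]
... * rho(b^-1) = [[1, 0], [-3, 1]]  ->  [[28, -3], [-65, 7]]
... * rho(a^-1) = [[7, 3], [2, 1]]  ->  [[190, 81], [-441, -188]]
... * rho(a^-1) = [[7, 3], [2, 1]]  ->  [[1492, 651], [-3463, -1511]]
... * rho(a^-1) = [[7, 3], [2, 1]]  ->  [[11746, 5127], [-27263, -11900]]
... * rho(b) = [[1, 0], [3, 1]]  ->  [[27127, 5127], [-62963, -11900]]
... * rho(b) = [[1, 0], [3, 1]]  ->  [[42508, 5127], [-98663, -11900]]
... * rho(a) = [[1, -3], [-2, 7]]  ->  [[32254, -91635], [-74863, 212689]]
... * rho(a) = [[1, -3], [-2, 7]]  ->  [[215524, -738207], [-500241, 1713412]]
... * rho(b) = [[1, 0], [3, 1]]  ->  [[-1999097, -738207], [4639995, 1713412]]
... * rho(a) = [[1, -3], [-2, 7]]  ->  [[-522683, 829842], [1213171, -1926101]]
tr = -522683 + -1926101 = -2448784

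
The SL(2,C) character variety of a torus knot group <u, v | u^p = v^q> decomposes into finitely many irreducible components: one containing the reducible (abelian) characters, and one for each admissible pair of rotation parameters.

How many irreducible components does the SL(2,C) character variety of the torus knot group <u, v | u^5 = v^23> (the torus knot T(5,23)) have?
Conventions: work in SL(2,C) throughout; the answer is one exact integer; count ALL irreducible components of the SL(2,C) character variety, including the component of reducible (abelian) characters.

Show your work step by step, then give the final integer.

45

For T(5,23): irreducibility forces the central element u^5 = v^23 to one of +I, -I.
On an irreducible component, tr(u) is locked at 2*cos(pi*alpha/5) for some alpha in 1..4, and tr(v) at 2*cos(pi*beta/23) for some beta in 1..22.
u^5 = (-1)^alpha I and v^23 = (-1)^beta I must agree, so alpha and beta have equal parity.
Enumerate parity-matched pairs: 2*11 odd-odd plus 2*11 even-even gives 44.
components with irreducible characters: 44; plus the single component of reducible (abelian) characters: total 45.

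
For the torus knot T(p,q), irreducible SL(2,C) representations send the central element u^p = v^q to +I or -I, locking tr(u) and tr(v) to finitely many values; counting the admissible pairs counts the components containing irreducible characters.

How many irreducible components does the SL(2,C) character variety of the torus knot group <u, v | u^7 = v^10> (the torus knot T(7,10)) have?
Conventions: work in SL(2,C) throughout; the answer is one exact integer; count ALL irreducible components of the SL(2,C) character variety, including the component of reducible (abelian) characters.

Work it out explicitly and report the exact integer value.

Gamma = < u, v | u^7 = v^10 > (torus knot T(7,10)); the central element u^7 = v^10 acts as +I or -I in any irreducible SL(2,C) representation.
On an irreducible component, tr(u) is locked at 2*cos(pi*alpha/7) for some alpha in 1..6, and tr(v) at 2*cos(pi*beta/10) for some beta in 1..9.
Consistency of u^7 = (-1)^alpha I with v^10 = (-1)^beta I forces alpha = beta (mod 2).
Counting: 3 odd alphas x 5 odd betas + 3 even alphas x 4 even betas = 15 + 12 = 27.
That is 27 components of irreducible characters, and with the reducible (abelian) component the total is 28.

28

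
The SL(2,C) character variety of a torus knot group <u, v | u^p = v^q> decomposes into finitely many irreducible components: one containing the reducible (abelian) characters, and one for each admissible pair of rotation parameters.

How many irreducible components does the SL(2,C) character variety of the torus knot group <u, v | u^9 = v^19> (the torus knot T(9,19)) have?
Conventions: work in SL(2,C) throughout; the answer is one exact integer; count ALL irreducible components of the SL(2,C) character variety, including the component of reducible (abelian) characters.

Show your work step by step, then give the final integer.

Gamma = < u, v | u^9 = v^19 > (torus knot T(9,19)); the central element u^9 = v^19 acts as +I or -I in any irreducible SL(2,C) representation.
This locks tr(u) to 2*cos(pi*alpha/9), alpha in 1..8, and tr(v) to 2*cos(pi*beta/19), beta in 1..18, on each component of irreducible characters.
The two central values (-1)^alpha I and (-1)^beta I must be the same matrix, so alpha and beta share a parity.
Enumerate parity-matched pairs: 4*9 odd-odd plus 4*9 even-even gives 72.
That is 72 components of irreducible characters, and with the reducible (abelian) component the total is 73.

73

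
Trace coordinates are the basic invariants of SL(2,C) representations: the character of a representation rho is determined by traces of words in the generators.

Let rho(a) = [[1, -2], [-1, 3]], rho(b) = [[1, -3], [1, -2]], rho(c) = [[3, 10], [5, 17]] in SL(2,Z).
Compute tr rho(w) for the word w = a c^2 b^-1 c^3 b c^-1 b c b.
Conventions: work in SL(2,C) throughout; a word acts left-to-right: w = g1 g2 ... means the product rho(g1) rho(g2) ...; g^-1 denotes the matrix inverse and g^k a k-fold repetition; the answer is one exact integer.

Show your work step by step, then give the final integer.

rho(a) = [[1, -2], [-1, 3]]
... * rho(c) = [[3, 10], [5, 17]]  ->  [[-7, -24], [12, 41]]
... * rho(c) = [[3, 10], [5, 17]]  ->  [[-141, -478], [241, 817]]
... * rho(b^-1) = [[-2, 3], [-1, 1]]  ->  [[760, -901], [-1299, 1540]]
... * rho(c) = [[3, 10], [5, 17]]  ->  [[-2225, -7717], [3803, 13190]]
... * rho(c) = [[3, 10], [5, 17]]  ->  [[-45260, -153439], [77359, 262260]]
... * rho(c) = [[3, 10], [5, 17]]  ->  [[-902975, -3061063], [1543377, 5232010]]
... * rho(b) = [[1, -3], [1, -2]]  ->  [[-3964038, 8831051], [6775387, -15094151]]
... * rho(c^-1) = [[17, -10], [-5, 3]]  ->  [[-111543901, 66133533], [190652334, -113036323]]
... * rho(b) = [[1, -3], [1, -2]]  ->  [[-45410368, 202364637], [77616011, -345884356]]
... * rho(c) = [[3, 10], [5, 17]]  ->  [[875592081, 2986095149], [-1496573747, -5103873942]]
... * rho(b) = [[1, -3], [1, -2]]  ->  [[3861687230, -8598966541], [-6600447689, 14697469125]]
tr = 3861687230 + 14697469125 = 18559156355

18559156355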